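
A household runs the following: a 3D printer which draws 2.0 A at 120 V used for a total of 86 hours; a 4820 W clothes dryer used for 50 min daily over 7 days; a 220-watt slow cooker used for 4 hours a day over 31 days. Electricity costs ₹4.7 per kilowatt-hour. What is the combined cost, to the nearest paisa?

₹357.37

3D printer: Power = 2.0 A × 120 V = 240 W = 0.24 kW
3D printer: 0.24 kW × 86 h = 20.64 kWh
clothes dryer: Runtime = 50 min × 7 = 350 min = 5.833333… h
clothes dryer: 4.82 kW × 5.833333… h = 28.116666… kWh
slow cooker: Runtime = 4 h/day × 31 days = 124 h
slow cooker: 0.22 kW × 124 h = 27.28 kWh
Total energy = 76.036666… kWh
Cost = 76.036666… × ₹4.7 = ₹357.37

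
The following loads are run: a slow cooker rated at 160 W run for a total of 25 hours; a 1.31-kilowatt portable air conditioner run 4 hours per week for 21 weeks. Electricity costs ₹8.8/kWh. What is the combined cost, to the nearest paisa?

₹1003.55

slow cooker: 0.16 kW × 25 h = 4 kWh
portable air conditioner: Runtime = 4 h/week × 21 weeks = 84 h
portable air conditioner: 1.31 kW × 84 h = 110.04 kWh
Total energy = 114.04 kWh
Cost = 114.04 × ₹8.8 = ₹1003.55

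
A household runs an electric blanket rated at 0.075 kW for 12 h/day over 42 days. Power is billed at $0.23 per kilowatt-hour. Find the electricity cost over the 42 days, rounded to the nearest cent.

Runtime = 12 h/day × 42 days = 504 h
Energy = 0.075 kW × 504 h = 37.8 kWh
Cost = 37.8 kWh × $0.23/kWh = $8.69

$8.69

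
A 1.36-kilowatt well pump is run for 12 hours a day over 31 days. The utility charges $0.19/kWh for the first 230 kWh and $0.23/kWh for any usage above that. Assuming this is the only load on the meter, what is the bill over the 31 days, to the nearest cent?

$107.16

Runtime = 12 h/day × 31 days = 372 h
Energy = 1.36 kW × 372 h = 505.92 kWh
Tier 1 (0–230 kWh): 230 × $0.19 = $43.7
Above 230 kWh: 275.92 × $0.23 = $63.4616
Bill = $107.16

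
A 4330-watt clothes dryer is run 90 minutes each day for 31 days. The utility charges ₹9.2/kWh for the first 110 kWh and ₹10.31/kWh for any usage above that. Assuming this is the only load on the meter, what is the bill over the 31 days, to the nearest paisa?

Runtime = 90 min × 31 = 2790 min = 46.5 h
Energy = 4.33 kW × 46.5 h = 201.345 kWh
Tier 1 (0–110 kWh): 110 × ₹9.2 = ₹1012
Above 110 kWh: 91.345 × ₹10.31 = ₹941.76695
Bill = ₹1953.77

₹1953.77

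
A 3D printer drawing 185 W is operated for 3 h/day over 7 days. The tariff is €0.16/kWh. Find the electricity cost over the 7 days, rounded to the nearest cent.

€0.62

Runtime = 3 h/day × 7 days = 21 h
Energy = 0.185 kW × 21 h = 3.885 kWh
Cost = 3.885 kWh × €0.16/kWh = €0.62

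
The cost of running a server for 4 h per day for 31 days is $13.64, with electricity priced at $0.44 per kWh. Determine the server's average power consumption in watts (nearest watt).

Energy = $13.64 ÷ $0.44/kWh = 31 kWh
Runtime = 4 h/day × 31 days = 124 h
Power = 31 kWh ÷ 124 h = 0.25 kW = 250 W

250 W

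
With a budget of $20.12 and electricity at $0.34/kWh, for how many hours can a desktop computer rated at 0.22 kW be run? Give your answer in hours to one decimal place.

Energy available = $20.12 ÷ $0.34/kWh = 59.1765 kWh
Hours = 59.1765 kWh ÷ 0.22 kW = 269.0 h

269.0 h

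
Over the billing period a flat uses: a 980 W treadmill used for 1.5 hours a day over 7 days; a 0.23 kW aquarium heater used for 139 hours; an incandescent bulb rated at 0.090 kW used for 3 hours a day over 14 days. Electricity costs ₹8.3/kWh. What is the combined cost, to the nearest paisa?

treadmill: Runtime = 1.5 h/day × 7 days = 10.5 h
treadmill: 0.98 kW × 10.5 h = 10.29 kWh
aquarium heater: 0.23 kW × 139 h = 31.97 kWh
incandescent bulb: Runtime = 3 h/day × 14 days = 42 h
incandescent bulb: 0.09 kW × 42 h = 3.78 kWh
Total energy = 46.04 kWh
Cost = 46.04 × ₹8.3 = ₹382.13

₹382.13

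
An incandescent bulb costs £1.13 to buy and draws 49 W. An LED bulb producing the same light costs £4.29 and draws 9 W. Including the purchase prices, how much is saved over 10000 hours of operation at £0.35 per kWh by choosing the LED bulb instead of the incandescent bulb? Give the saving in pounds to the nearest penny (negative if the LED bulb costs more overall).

incandescent bulb: £1.13 + (49/1000) kW × 10000 h × £0.35 = £1.13 + £171.5 = £172.63
LED bulb: £4.29 + (9/1000) kW × 10000 h × £0.35 = £4.29 + £31.5 = £35.79
Saving = £172.63 − £35.79 = £136.84

£136.84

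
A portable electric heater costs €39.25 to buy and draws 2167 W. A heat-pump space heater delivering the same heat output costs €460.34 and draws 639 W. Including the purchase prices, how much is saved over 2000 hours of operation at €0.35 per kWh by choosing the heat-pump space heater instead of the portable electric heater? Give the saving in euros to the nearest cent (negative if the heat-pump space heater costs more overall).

portable electric heater: €39.25 + (2167/1000) kW × 2000 h × €0.35 = €39.25 + €1516.9 = €1556.15
heat-pump space heater: €460.34 + (639/1000) kW × 2000 h × €0.35 = €460.34 + €447.3 = €907.64
Saving = €1556.15 − €907.64 = €648.51

€648.51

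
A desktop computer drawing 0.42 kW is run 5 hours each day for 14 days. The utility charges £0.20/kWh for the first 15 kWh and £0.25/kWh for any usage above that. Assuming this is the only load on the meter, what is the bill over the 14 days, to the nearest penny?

£6.60

Runtime = 5 h/day × 14 days = 70 h
Energy = 0.42 kW × 70 h = 29.4 kWh
Tier 1 (0–15 kWh): 15 × £0.20 = £3
Above 15 kWh: 14.4 × £0.25 = £3.6
Bill = £6.60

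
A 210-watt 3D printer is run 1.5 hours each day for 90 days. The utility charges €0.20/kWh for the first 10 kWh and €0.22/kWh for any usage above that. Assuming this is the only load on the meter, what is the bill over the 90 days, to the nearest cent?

Runtime = 1.5 h/day × 90 days = 135 h
Energy = 0.21 kW × 135 h = 28.35 kWh
Tier 1 (0–10 kWh): 10 × €0.20 = €2
Above 10 kWh: 18.35 × €0.22 = €4.037
Bill = €6.04

€6.04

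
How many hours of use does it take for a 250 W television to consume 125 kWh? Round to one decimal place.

500.0 h

Hours = 125 kWh ÷ 0.25 kW = 500.0 h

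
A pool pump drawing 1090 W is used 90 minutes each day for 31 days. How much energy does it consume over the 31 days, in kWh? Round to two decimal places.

50.69 kWh

Runtime = 90 min × 31 = 2790 min = 46.5 h
Energy = 1.09 kW × 46.5 h = 50.685 kWh ≈ 50.69 kWh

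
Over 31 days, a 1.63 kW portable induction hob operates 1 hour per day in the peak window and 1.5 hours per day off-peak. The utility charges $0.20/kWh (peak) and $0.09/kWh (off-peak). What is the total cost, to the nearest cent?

$16.93

Peak energy = 1.63 kW × 1 h × 31 = 50.53 kWh
Off-peak energy = 1.63 kW × 1.5 h × 31 = 75.795 kWh
Cost = 50.53 × $0.20 + 75.795 × $0.09 = $10.106 + $6.82155 = $16.93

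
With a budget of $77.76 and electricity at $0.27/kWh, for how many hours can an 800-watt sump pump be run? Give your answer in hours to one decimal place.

360.0 h

Energy available = $77.76 ÷ $0.27/kWh = 288 kWh
Hours = 288 kWh ÷ 0.8 kW = 360.0 h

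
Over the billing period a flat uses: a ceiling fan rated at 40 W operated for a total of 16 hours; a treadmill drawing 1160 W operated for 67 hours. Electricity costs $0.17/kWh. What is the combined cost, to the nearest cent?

ceiling fan: 0.04 kW × 16 h = 0.64 kWh
treadmill: 1.16 kW × 67 h = 77.72 kWh
Total energy = 78.36 kWh
Cost = 78.36 × $0.17 = $13.32

$13.32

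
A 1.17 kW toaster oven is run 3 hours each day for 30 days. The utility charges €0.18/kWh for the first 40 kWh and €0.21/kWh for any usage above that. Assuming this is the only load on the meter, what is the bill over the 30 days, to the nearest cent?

Runtime = 3 h/day × 30 days = 90 h
Energy = 1.17 kW × 90 h = 105.3 kWh
Tier 1 (0–40 kWh): 40 × €0.18 = €7.2
Above 40 kWh: 65.3 × €0.21 = €13.713
Bill = €20.91

€20.91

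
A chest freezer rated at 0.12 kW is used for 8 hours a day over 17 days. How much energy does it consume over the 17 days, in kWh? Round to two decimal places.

16.32 kWh

Runtime = 8 h/day × 17 days = 136 h
Energy = 0.12 kW × 136 h = 16.32 kWh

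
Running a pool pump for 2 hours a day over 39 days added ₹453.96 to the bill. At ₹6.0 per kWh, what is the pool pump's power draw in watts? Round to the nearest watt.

Energy = ₹453.96 ÷ ₹6.0/kWh = 75.66 kWh
Runtime = 2 h/day × 39 days = 78 h
Power = 75.66 kWh ÷ 78 h = 0.97 kW = 970 W

970 W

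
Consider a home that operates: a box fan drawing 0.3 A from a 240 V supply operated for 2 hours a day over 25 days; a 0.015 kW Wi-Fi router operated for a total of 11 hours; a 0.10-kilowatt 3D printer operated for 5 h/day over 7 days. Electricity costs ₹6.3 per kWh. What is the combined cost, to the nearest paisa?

box fan: Power = 0.3 A × 240 V = 72 W = 0.072 kW
box fan: Runtime = 2 h/day × 25 days = 50 h
box fan: 0.072 kW × 50 h = 3.6 kWh
Wi-Fi router: 0.015 kW × 11 h = 0.165 kWh
3D printer: Runtime = 5 h/day × 7 days = 35 h
3D printer: 0.1 kW × 35 h = 3.5 kWh
Total energy = 7.265 kWh
Cost = 7.265 × ₹6.3 = ₹45.77

₹45.77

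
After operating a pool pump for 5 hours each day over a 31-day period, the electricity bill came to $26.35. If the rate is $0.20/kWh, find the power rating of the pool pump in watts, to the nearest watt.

Energy = $26.35 ÷ $0.20/kWh = 131.75 kWh
Runtime = 5 h/day × 31 days = 155 h
Power = 131.75 kWh ÷ 155 h = 0.85 kW = 850 W

850 W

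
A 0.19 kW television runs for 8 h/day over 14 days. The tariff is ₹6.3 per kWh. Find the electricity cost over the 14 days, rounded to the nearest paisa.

Runtime = 8 h/day × 14 days = 112 h
Energy = 0.19 kW × 112 h = 21.28 kWh
Cost = 21.28 kWh × ₹6.3/kWh = ₹134.06

₹134.06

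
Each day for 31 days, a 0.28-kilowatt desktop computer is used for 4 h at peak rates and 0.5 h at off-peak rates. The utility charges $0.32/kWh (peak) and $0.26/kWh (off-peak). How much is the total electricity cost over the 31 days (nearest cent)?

Peak energy = 0.28 kW × 4 h × 31 = 34.72 kWh
Off-peak energy = 0.28 kW × 0.5 h × 31 = 4.34 kWh
Cost = 34.72 × $0.32 + 4.34 × $0.26 = $11.1104 + $1.1284 = $12.24

$12.24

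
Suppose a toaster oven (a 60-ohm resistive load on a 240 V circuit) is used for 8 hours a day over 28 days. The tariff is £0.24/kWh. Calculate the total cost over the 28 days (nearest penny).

£51.61

Power = V²/R = 240²/60 = 960 W = 0.96 kW
Runtime = 8 h/day × 28 days = 224 h
Energy = 0.96 kW × 224 h = 215.04 kWh
Cost = 215.04 kWh × £0.24/kWh = £51.61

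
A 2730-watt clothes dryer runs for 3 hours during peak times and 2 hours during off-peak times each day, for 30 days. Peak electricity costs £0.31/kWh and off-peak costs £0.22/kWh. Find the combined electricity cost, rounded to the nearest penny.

£112.20

Peak energy = 2.73 kW × 3 h × 30 = 245.7 kWh
Off-peak energy = 2.73 kW × 2 h × 30 = 163.8 kWh
Cost = 245.7 × £0.31 + 163.8 × £0.22 = £76.167 + £36.036 = £112.20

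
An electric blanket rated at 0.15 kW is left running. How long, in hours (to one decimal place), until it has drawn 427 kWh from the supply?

Hours = 427 kWh ÷ 0.15 kW = 2846.7 h

2846.7 h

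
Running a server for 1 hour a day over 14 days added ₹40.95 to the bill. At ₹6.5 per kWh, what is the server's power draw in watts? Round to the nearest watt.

Energy = ₹40.95 ÷ ₹6.5/kWh = 6.3 kWh
Runtime = 1 h/day × 14 days = 14 h
Power = 6.3 kWh ÷ 14 h = 0.45 kW = 450 W

450 W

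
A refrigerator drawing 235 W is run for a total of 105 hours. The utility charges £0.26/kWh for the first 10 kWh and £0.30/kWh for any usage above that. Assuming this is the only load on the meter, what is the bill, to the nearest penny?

Energy = 0.235 kW × 105 h = 24.675 kWh
Tier 1 (0–10 kWh): 10 × £0.26 = £2.6
Above 10 kWh: 14.675 × £0.30 = £4.4025
Bill = £7.00

£7.00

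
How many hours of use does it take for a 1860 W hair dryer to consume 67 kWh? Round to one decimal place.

Hours = 67 kWh ÷ 1.86 kW = 36.0 h

36.0 h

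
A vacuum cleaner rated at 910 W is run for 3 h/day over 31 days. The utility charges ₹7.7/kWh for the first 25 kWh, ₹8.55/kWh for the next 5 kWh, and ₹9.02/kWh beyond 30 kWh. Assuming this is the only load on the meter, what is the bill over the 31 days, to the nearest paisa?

Runtime = 3 h/day × 31 days = 93 h
Energy = 0.91 kW × 93 h = 84.63 kWh
Tier 1 (0–25 kWh): 25 × ₹7.7 = ₹192.5
Tier 2 (25–30 kWh): 5 × ₹8.55 = ₹42.75
Above 30 kWh: 54.63 × ₹9.02 = ₹492.7626
Bill = ₹728.01

₹728.01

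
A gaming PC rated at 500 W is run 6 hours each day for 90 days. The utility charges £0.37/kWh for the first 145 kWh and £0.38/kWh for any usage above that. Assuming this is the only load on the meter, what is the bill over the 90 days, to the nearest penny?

Runtime = 6 h/day × 90 days = 540 h
Energy = 0.5 kW × 540 h = 270 kWh
Tier 1 (0–145 kWh): 145 × £0.37 = £53.65
Above 145 kWh: 125 × £0.38 = £47.5
Bill = £101.15

£101.15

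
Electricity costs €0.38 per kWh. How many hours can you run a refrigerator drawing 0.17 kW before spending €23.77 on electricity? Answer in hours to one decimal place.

368.0 h

Energy available = €23.77 ÷ €0.38/kWh = 62.5526 kWh
Hours = 62.5526 kWh ÷ 0.17 kW = 368.0 h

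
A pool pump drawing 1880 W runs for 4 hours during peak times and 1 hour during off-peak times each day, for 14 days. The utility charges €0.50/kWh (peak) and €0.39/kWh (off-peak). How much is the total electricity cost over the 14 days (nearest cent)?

Peak energy = 1.88 kW × 4 h × 14 = 105.28 kWh
Off-peak energy = 1.88 kW × 1 h × 14 = 26.32 kWh
Cost = 105.28 × €0.50 + 26.32 × €0.39 = €52.64 + €10.2648 = €62.90

€62.90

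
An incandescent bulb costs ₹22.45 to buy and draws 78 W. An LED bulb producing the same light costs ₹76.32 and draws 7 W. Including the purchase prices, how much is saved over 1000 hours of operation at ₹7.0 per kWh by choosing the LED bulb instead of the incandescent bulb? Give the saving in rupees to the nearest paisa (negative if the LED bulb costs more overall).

incandescent bulb: ₹22.45 + (78/1000) kW × 1000 h × ₹7.0 = ₹22.45 + ₹546 = ₹568.45
LED bulb: ₹76.32 + (7/1000) kW × 1000 h × ₹7.0 = ₹76.32 + ₹49 = ₹125.32
Saving = ₹568.45 − ₹125.32 = ₹443.13

₹443.13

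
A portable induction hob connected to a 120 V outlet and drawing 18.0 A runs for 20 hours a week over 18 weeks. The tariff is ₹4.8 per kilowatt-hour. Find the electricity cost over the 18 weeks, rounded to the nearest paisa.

₹3732.48

Power = 18.0 A × 120 V = 2160 W = 2.16 kW
Runtime = 20 h/week × 18 weeks = 360 h
Energy = 2.16 kW × 360 h = 777.6 kWh
Cost = 777.6 kWh × ₹4.8/kWh = ₹3732.48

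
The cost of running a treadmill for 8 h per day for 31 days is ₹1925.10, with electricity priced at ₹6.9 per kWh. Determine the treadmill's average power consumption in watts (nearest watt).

1125 W

Energy = ₹1925.10 ÷ ₹6.9/kWh = 279 kWh
Runtime = 8 h/day × 31 days = 248 h
Power = 279 kWh ÷ 248 h = 1.125 kW = 1125 W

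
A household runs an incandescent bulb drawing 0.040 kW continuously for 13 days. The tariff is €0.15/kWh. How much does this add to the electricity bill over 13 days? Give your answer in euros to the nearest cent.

Runtime = 24 h × 13 = 312 h
Energy = 0.04 kW × 312 h = 12.48 kWh
Cost = 12.48 kWh × €0.15/kWh = €1.87

€1.87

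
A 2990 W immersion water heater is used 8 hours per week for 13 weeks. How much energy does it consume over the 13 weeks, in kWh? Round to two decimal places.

Runtime = 8 h/week × 13 weeks = 104 h
Energy = 2.99 kW × 104 h = 310.96 kWh

310.96 kWh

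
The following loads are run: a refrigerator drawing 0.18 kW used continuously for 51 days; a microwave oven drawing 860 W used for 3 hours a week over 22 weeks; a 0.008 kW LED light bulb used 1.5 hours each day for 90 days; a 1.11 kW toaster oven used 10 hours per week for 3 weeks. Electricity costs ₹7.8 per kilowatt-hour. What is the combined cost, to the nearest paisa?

₹2429.39

refrigerator: Runtime = 24 h × 51 = 1224 h
refrigerator: 0.18 kW × 1224 h = 220.32 kWh
microwave oven: Runtime = 3 h/week × 22 weeks = 66 h
microwave oven: 0.86 kW × 66 h = 56.76 kWh
LED light bulb: Runtime = 1.5 h/day × 90 days = 135 h
LED light bulb: 0.008 kW × 135 h = 1.08 kWh
toaster oven: Runtime = 10 h/week × 3 weeks = 30 h
toaster oven: 1.11 kW × 30 h = 33.3 kWh
Total energy = 311.46 kWh
Cost = 311.46 × ₹7.8 = ₹2429.39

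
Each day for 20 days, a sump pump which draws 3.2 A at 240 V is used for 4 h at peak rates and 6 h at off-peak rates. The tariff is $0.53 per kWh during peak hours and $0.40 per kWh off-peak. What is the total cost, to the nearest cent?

$69.43

Power = 3.2 A × 240 V = 768 W = 0.768 kW
Peak energy = 0.768 kW × 4 h × 20 = 61.44 kWh
Off-peak energy = 0.768 kW × 6 h × 20 = 92.16 kWh
Cost = 61.44 × $0.53 + 92.16 × $0.40 = $32.5632 + $36.864 = $69.43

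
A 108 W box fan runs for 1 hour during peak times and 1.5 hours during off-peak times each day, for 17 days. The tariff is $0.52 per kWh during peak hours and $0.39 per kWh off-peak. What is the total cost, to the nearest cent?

$2.03

Peak energy = 0.108 kW × 1 h × 17 = 1.836 kWh
Off-peak energy = 0.108 kW × 1.5 h × 17 = 2.754 kWh
Cost = 1.836 × $0.52 + 2.754 × $0.39 = $0.95472 + $1.07406 = $2.03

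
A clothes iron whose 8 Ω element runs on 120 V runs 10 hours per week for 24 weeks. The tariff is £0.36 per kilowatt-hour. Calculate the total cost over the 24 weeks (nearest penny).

Power = V²/R = 120²/8 = 1800 W = 1.8 kW
Runtime = 10 h/week × 24 weeks = 240 h
Energy = 1.8 kW × 240 h = 432 kWh
Cost = 432 kWh × £0.36/kWh = £155.52

£155.52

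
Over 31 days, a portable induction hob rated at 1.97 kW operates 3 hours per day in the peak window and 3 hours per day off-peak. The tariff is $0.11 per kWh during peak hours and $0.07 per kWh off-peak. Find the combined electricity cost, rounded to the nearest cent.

$32.98

Peak energy = 1.97 kW × 3 h × 31 = 183.21 kWh
Off-peak energy = 1.97 kW × 3 h × 31 = 183.21 kWh
Cost = 183.21 × $0.11 + 183.21 × $0.07 = $20.1531 + $12.8247 = $32.98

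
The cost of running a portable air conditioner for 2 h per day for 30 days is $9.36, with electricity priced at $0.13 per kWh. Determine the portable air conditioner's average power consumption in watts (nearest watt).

Energy = $9.36 ÷ $0.13/kWh = 72 kWh
Runtime = 2 h/day × 30 days = 60 h
Power = 72 kWh ÷ 60 h = 1.2 kW = 1200 W

1200 W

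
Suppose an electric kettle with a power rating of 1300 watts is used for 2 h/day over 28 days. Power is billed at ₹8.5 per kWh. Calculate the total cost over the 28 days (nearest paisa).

Runtime = 2 h/day × 28 days = 56 h
Energy = 1.3 kW × 56 h = 72.8 kWh
Cost = 72.8 kWh × ₹8.5/kWh = ₹618.80

₹618.80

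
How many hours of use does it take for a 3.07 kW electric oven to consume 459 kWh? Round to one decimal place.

149.5 h

Hours = 459 kWh ÷ 3.07 kW = 149.5 h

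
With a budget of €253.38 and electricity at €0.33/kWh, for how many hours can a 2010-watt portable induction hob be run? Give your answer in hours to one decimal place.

Energy available = €253.38 ÷ €0.33/kWh = 767.8182 kWh
Hours = 767.8182 kWh ÷ 2.01 kW = 382.0 h

382.0 h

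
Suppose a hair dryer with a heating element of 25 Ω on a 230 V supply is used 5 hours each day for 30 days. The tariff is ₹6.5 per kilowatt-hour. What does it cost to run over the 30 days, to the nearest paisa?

₹2063.10

Power = V²/R = 230²/25 = 2116 W = 2.116 kW
Runtime = 5 h/day × 30 days = 150 h
Energy = 2.116 kW × 150 h = 317.4 kWh
Cost = 317.4 kWh × ₹6.5/kWh = ₹2063.10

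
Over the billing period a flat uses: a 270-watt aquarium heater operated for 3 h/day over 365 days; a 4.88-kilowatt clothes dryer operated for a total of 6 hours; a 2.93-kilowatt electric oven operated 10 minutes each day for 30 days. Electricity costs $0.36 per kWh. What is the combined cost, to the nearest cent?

$122.25

aquarium heater: Runtime = 3 h/day × 365 days = 1095 h
aquarium heater: 0.27 kW × 1095 h = 295.65 kWh
clothes dryer: 4.88 kW × 6 h = 29.28 kWh
electric oven: Runtime = 10 min × 30 = 300 min = 5 h
electric oven: 2.93 kW × 5 h = 14.65 kWh
Total energy = 339.58 kWh
Cost = 339.58 × $0.36 = $122.25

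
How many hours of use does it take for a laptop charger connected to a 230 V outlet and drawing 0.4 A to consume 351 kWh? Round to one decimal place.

Power = 0.4 A × 230 V = 92 W = 0.092 kW
Hours = 351 kWh ÷ 0.092 kW = 3815.2 h

3815.2 h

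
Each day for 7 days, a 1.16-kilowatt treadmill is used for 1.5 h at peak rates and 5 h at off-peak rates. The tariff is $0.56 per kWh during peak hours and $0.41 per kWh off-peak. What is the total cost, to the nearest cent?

Peak energy = 1.16 kW × 1.5 h × 7 = 12.18 kWh
Off-peak energy = 1.16 kW × 5 h × 7 = 40.6 kWh
Cost = 12.18 × $0.56 + 40.6 × $0.41 = $6.8208 + $16.646 = $23.47

$23.47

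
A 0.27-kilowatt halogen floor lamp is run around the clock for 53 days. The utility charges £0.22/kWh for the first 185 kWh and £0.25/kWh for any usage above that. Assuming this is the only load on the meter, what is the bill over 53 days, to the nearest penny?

Runtime = 24 h × 53 = 1272 h
Energy = 0.27 kW × 1272 h = 343.44 kWh
Tier 1 (0–185 kWh): 185 × £0.22 = £40.7
Above 185 kWh: 158.44 × £0.25 = £39.61
Bill = £80.31

£80.31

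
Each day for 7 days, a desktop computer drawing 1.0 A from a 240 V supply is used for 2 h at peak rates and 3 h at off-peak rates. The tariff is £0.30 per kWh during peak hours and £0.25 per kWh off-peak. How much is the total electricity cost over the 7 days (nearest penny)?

Power = 1.0 A × 240 V = 240 W = 0.24 kW
Peak energy = 0.24 kW × 2 h × 7 = 3.36 kWh
Off-peak energy = 0.24 kW × 3 h × 7 = 5.04 kWh
Cost = 3.36 × £0.30 + 5.04 × £0.25 = £1.008 + £1.26 = £2.27

£2.27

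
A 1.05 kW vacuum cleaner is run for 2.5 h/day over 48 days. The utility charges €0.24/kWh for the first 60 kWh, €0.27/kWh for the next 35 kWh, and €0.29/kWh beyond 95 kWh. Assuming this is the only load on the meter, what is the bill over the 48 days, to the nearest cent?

Runtime = 2.5 h/day × 48 days = 120 h
Energy = 1.05 kW × 120 h = 126 kWh
Tier 1 (0–60 kWh): 60 × €0.24 = €14.4
Tier 2 (60–95 kWh): 35 × €0.27 = €9.45
Above 95 kWh: 31 × €0.29 = €8.99
Bill = €32.84

€32.84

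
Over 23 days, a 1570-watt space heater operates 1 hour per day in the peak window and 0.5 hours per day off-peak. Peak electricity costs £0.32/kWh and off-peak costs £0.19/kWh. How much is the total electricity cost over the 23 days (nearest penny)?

£14.99

Peak energy = 1.57 kW × 1 h × 23 = 36.11 kWh
Off-peak energy = 1.57 kW × 0.5 h × 23 = 18.055 kWh
Cost = 36.11 × £0.32 + 18.055 × £0.19 = £11.5552 + £3.43045 = £14.99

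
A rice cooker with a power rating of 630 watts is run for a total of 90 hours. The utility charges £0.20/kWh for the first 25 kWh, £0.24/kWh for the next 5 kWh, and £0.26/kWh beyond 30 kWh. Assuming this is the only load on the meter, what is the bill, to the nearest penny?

Energy = 0.63 kW × 90 h = 56.7 kWh
Tier 1 (0–25 kWh): 25 × £0.20 = £5
Tier 2 (25–30 kWh): 5 × £0.24 = £1.2
Above 30 kWh: 26.7 × £0.26 = £6.942
Bill = £13.14

£13.14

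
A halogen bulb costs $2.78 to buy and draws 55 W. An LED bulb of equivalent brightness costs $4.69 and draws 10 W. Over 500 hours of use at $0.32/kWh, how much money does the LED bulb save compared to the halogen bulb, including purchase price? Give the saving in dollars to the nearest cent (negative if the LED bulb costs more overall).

halogen bulb: $2.78 + (55/1000) kW × 500 h × $0.32 = $2.78 + $8.8 = $11.58
LED bulb: $4.69 + (10/1000) kW × 500 h × $0.32 = $4.69 + $1.6 = $6.29
Saving = $11.58 − $6.29 = $5.29

$5.29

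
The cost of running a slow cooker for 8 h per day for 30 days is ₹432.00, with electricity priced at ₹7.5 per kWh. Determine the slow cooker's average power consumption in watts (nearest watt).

Energy = ₹432.00 ÷ ₹7.5/kWh = 57.6 kWh
Runtime = 8 h/day × 30 days = 240 h
Power = 57.6 kWh ÷ 240 h = 0.24 kW = 240 W

240 W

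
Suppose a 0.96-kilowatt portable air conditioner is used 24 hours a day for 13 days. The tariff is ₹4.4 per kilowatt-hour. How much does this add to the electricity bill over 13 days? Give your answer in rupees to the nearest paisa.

₹1317.89

Runtime = 24 h × 13 = 312 h
Energy = 0.96 kW × 312 h = 299.52 kWh
Cost = 299.52 kWh × ₹4.4/kWh = ₹1317.89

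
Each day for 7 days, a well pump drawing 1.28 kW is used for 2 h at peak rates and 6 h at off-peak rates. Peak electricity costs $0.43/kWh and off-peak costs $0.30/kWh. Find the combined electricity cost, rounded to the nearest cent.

$23.83

Peak energy = 1.28 kW × 2 h × 7 = 17.92 kWh
Off-peak energy = 1.28 kW × 6 h × 7 = 53.76 kWh
Cost = 17.92 × $0.43 + 53.76 × $0.30 = $7.7056 + $16.128 = $23.83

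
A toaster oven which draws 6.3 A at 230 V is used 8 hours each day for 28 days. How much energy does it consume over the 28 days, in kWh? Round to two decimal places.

Power = 6.3 A × 230 V = 1449 W = 1.449 kW
Runtime = 8 h/day × 28 days = 224 h
Energy = 1.449 kW × 224 h = 324.576 kWh ≈ 324.58 kWh

324.58 kWh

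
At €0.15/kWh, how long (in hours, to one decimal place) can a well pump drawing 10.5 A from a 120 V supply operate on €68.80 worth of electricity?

Power = 10.5 A × 120 V = 1260 W = 1.26 kW
Energy available = €68.80 ÷ €0.15/kWh = 458.6667 kWh
Hours = 458.6667 kWh ÷ 1.26 kW = 364.0 h

364.0 h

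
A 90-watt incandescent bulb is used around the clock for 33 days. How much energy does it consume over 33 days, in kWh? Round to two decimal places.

71.28 kWh

Runtime = 24 h × 33 = 792 h
Energy = 0.09 kW × 792 h = 71.28 kWh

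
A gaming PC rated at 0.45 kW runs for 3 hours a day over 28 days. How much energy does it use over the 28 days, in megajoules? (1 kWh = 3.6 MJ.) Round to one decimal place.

136.1 MJ

Runtime = 3 h/day × 28 days = 84 h
Energy = 0.45 kW × 84 h = 37.8 kWh
= 37.8 × 3.6 MJ = 136.1 MJ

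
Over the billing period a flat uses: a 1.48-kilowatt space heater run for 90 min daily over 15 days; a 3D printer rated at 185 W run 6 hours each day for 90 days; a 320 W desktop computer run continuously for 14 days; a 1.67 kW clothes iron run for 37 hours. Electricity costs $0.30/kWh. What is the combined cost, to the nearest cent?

$90.75

space heater: Runtime = 90 min × 15 = 1350 min = 22.5 h
space heater: 1.48 kW × 22.5 h = 33.3 kWh
3D printer: Runtime = 6 h/day × 90 days = 540 h
3D printer: 0.185 kW × 540 h = 99.9 kWh
desktop computer: Runtime = 24 h × 14 = 336 h
desktop computer: 0.32 kW × 336 h = 107.52 kWh
clothes iron: 1.67 kW × 37 h = 61.79 kWh
Total energy = 302.51 kWh
Cost = 302.51 × $0.30 = $90.75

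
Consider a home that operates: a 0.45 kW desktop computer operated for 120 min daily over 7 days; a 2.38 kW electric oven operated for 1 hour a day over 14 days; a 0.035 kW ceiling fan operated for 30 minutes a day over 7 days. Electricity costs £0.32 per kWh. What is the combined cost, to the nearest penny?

desktop computer: Runtime = 120 min × 7 = 840 min = 14 h
desktop computer: 0.45 kW × 14 h = 6.3 kWh
electric oven: Runtime = 1 h/day × 14 days = 14 h
electric oven: 2.38 kW × 14 h = 33.32 kWh
ceiling fan: Runtime = 30 min × 7 = 210 min = 3.5 h
ceiling fan: 0.035 kW × 3.5 h = 0.1225 kWh
Total energy = 39.7425 kWh
Cost = 39.7425 × £0.32 = £12.72

£12.72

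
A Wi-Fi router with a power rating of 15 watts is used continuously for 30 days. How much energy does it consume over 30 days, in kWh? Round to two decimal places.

10.80 kWh

Runtime = 24 h × 30 = 720 h
Energy = 0.015 kW × 720 h = 10.8 kWh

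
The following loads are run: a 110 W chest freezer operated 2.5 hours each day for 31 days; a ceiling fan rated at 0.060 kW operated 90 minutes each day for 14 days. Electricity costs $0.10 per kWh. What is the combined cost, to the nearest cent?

$0.98

chest freezer: Runtime = 2.5 h/day × 31 days = 77.5 h
chest freezer: 0.11 kW × 77.5 h = 8.525 kWh
ceiling fan: Runtime = 90 min × 14 = 1260 min = 21 h
ceiling fan: 0.06 kW × 21 h = 1.26 kWh
Total energy = 9.785 kWh
Cost = 9.785 × $0.10 = $0.98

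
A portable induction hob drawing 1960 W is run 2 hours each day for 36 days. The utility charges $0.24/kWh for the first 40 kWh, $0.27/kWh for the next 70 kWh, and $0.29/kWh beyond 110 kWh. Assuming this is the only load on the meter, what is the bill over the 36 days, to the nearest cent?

$37.52

Runtime = 2 h/day × 36 days = 72 h
Energy = 1.96 kW × 72 h = 141.12 kWh
Tier 1 (0–40 kWh): 40 × $0.24 = $9.6
Tier 2 (40–110 kWh): 70 × $0.27 = $18.9
Above 110 kWh: 31.12 × $0.29 = $9.0248
Bill = $37.52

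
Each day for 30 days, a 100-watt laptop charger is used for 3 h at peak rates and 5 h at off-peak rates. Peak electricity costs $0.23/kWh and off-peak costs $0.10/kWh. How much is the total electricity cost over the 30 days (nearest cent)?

Peak energy = 0.1 kW × 3 h × 30 = 9 kWh
Off-peak energy = 0.1 kW × 5 h × 30 = 15 kWh
Cost = 9 × $0.23 + 15 × $0.10 = $2.07 + $1.5 = $3.57

$3.57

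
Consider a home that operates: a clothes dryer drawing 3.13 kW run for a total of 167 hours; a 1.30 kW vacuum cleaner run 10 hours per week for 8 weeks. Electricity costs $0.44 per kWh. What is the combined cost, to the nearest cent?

$275.75

clothes dryer: 3.13 kW × 167 h = 522.71 kWh
vacuum cleaner: Runtime = 10 h/week × 8 weeks = 80 h
vacuum cleaner: 1.3 kW × 80 h = 104 kWh
Total energy = 626.71 kWh
Cost = 626.71 × $0.44 = $275.75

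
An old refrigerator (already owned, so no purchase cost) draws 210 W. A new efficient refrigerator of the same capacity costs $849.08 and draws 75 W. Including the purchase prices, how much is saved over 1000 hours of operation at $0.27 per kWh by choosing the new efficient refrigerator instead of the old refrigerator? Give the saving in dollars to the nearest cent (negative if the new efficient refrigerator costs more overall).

-$812.63

old refrigerator: $0.00 + (210/1000) kW × 1000 h × $0.27 = $0.00 + $56.7 = $56.7
new efficient refrigerator: $849.08 + (75/1000) kW × 1000 h × $0.27 = $849.08 + $20.25 = $869.33
Saving = $56.7 − $869.33 = −$812.63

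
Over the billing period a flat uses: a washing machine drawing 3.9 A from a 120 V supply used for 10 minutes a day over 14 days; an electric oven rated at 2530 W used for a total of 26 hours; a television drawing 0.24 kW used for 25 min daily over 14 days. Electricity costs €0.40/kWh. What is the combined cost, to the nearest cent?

€27.31

washing machine: Power = 3.9 A × 120 V = 468 W = 0.468 kW
washing machine: Runtime = 10 min × 14 = 140 min = 2.333333… h
washing machine: 0.468 kW × 2.333333… h = 1.092 kWh
electric oven: 2.53 kW × 26 h = 65.78 kWh
television: Runtime = 25 min × 14 = 350 min = 5.833333… h
television: 0.24 kW × 5.833333… h = 1.4 kWh
Total energy = 68.272 kWh
Cost = 68.272 × €0.40 = €27.31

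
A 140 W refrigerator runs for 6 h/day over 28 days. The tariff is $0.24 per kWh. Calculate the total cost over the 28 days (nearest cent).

$5.64

Runtime = 6 h/day × 28 days = 168 h
Energy = 0.14 kW × 168 h = 23.52 kWh
Cost = 23.52 kWh × $0.24/kWh = $5.64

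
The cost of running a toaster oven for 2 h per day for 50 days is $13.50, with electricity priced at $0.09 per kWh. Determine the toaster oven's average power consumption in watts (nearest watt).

Energy = $13.50 ÷ $0.09/kWh = 150 kWh
Runtime = 2 h/day × 50 days = 100 h
Power = 150 kWh ÷ 100 h = 1.5 kW = 1500 W

1500 W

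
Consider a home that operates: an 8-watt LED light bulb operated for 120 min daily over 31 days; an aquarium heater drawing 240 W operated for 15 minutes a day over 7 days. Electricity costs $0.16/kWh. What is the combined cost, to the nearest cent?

LED light bulb: Runtime = 120 min × 31 = 3720 min = 62 h
LED light bulb: 0.008 kW × 62 h = 0.496 kWh
aquarium heater: Runtime = 15 min × 7 = 105 min = 1.75 h
aquarium heater: 0.24 kW × 1.75 h = 0.42 kWh
Total energy = 0.916 kWh
Cost = 0.916 × $0.16 = $0.15

$0.15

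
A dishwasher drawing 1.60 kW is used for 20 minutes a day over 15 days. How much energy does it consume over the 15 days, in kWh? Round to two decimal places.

Runtime = 20 min × 15 = 300 min = 5 h
Energy = 1.6 kW × 5 h = 8 kWh

8.00 kWh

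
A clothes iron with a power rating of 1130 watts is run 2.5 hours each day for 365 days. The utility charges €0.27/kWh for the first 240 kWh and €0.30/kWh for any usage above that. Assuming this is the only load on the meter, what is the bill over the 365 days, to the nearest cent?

Runtime = 2.5 h/day × 365 days = 912.5 h
Energy = 1.13 kW × 912.5 h = 1031.125 kWh
Tier 1 (0–240 kWh): 240 × €0.27 = €64.8
Above 240 kWh: 791.125 × €0.30 = €237.3375
Bill = €302.14

€302.14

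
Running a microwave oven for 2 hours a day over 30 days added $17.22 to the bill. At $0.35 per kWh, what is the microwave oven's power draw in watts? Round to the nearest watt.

Energy = $17.22 ÷ $0.35/kWh = 49.2 kWh
Runtime = 2 h/day × 30 days = 60 h
Power = 49.2 kWh ÷ 60 h = 0.82 kW = 820 W

820 W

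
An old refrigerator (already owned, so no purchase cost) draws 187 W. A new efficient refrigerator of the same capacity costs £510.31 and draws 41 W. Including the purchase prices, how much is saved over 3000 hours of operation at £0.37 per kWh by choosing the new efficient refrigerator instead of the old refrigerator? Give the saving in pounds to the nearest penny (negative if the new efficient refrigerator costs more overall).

-£348.25

old refrigerator: £0.00 + (187/1000) kW × 3000 h × £0.37 = £0.00 + £207.57 = £207.57
new efficient refrigerator: £510.31 + (41/1000) kW × 3000 h × £0.37 = £510.31 + £45.51 = £555.82
Saving = £207.57 − £555.82 = −£348.25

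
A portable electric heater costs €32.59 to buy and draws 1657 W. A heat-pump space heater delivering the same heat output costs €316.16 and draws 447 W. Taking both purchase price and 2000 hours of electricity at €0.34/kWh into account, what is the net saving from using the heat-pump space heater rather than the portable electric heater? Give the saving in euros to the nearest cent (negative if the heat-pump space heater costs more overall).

portable electric heater: €32.59 + (1657/1000) kW × 2000 h × €0.34 = €32.59 + €1126.76 = €1159.35
heat-pump space heater: €316.16 + (447/1000) kW × 2000 h × €0.34 = €316.16 + €303.96 = €620.12
Saving = €1159.35 − €620.12 = €539.23

€539.23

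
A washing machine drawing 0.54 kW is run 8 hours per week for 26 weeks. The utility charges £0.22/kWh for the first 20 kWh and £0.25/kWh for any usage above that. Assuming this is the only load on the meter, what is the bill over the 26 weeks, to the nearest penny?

£27.48

Runtime = 8 h/week × 26 weeks = 208 h
Energy = 0.54 kW × 208 h = 112.32 kWh
Tier 1 (0–20 kWh): 20 × £0.22 = £4.4
Above 20 kWh: 92.32 × £0.25 = £23.08
Bill = £27.48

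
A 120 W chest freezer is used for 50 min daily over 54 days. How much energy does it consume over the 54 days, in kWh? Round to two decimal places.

Runtime = 50 min × 54 = 2700 min = 45 h
Energy = 0.12 kW × 45 h = 5.4 kWh

5.40 kWh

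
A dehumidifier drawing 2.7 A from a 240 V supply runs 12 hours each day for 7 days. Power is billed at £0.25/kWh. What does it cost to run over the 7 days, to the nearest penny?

£13.61

Power = 2.7 A × 240 V = 648 W = 0.648 kW
Runtime = 12 h/day × 7 days = 84 h
Energy = 0.648 kW × 84 h = 54.432 kWh
Cost = 54.432 kWh × £0.25/kWh = £13.61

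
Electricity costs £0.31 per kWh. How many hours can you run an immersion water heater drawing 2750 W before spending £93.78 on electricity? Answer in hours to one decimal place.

110.0 h

Energy available = £93.78 ÷ £0.31/kWh = 302.5161 kWh
Hours = 302.5161 kWh ÷ 2.75 kW = 110.0 h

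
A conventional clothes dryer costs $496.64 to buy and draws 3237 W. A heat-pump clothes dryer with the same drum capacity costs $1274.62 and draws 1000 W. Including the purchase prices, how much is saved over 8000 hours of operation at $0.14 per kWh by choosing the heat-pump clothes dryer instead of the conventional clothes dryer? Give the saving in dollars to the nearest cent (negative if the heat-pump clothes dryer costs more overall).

$1727.46

conventional clothes dryer: $496.64 + (3237/1000) kW × 8000 h × $0.14 = $496.64 + $3625.44 = $4122.08
heat-pump clothes dryer: $1274.62 + (1000/1000) kW × 8000 h × $0.14 = $1274.62 + $1120 = $2394.62
Saving = $4122.08 − $2394.62 = $1727.46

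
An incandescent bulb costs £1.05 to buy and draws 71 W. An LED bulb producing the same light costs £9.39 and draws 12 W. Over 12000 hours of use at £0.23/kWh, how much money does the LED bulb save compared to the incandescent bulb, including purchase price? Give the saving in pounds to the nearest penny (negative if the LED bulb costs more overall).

£154.50

incandescent bulb: £1.05 + (71/1000) kW × 12000 h × £0.23 = £1.05 + £195.96 = £197.01
LED bulb: £9.39 + (12/1000) kW × 12000 h × £0.23 = £9.39 + £33.12 = £42.51
Saving = £197.01 − £42.51 = £154.5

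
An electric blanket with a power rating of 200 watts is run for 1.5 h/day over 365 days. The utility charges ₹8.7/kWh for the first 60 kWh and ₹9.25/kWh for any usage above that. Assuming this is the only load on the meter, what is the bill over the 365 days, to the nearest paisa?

₹979.88

Runtime = 1.5 h/day × 365 days = 547.5 h
Energy = 0.2 kW × 547.5 h = 109.5 kWh
Tier 1 (0–60 kWh): 60 × ₹8.7 = ₹522
Above 60 kWh: 49.5 × ₹9.25 = ₹457.875
Bill = ₹979.88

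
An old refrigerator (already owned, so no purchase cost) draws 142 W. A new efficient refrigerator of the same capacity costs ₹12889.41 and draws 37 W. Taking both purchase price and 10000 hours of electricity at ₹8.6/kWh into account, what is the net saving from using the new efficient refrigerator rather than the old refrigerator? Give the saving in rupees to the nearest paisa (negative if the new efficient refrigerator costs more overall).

-₹3859.41

old refrigerator: ₹0.00 + (142/1000) kW × 10000 h × ₹8.6 = ₹0.00 + ₹12212 = ₹12212
new efficient refrigerator: ₹12889.41 + (37/1000) kW × 10000 h × ₹8.6 = ₹12889.41 + ₹3182 = ₹16071.41
Saving = ₹12212 − ₹16071.41 = −₹3859.41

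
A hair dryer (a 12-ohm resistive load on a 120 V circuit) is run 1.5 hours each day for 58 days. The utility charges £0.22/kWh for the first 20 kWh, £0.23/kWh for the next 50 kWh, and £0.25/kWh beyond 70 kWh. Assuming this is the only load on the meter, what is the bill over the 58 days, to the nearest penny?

Power = V²/R = 120²/12 = 1200 W = 1.2 kW
Runtime = 1.5 h/day × 58 days = 87 h
Energy = 1.2 kW × 87 h = 104.4 kWh
Tier 1 (0–20 kWh): 20 × £0.22 = £4.4
Tier 2 (20–70 kWh): 50 × £0.23 = £11.5
Above 70 kWh: 34.4 × £0.25 = £8.6
Bill = £24.50

£24.50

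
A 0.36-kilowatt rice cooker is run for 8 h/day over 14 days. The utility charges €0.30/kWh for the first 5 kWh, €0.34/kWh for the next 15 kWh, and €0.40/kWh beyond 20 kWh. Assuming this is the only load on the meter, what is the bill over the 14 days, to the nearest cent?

€14.73

Runtime = 8 h/day × 14 days = 112 h
Energy = 0.36 kW × 112 h = 40.32 kWh
Tier 1 (0–5 kWh): 5 × €0.30 = €1.5
Tier 2 (5–20 kWh): 15 × €0.34 = €5.1
Above 20 kWh: 20.32 × €0.40 = €8.128
Bill = €14.73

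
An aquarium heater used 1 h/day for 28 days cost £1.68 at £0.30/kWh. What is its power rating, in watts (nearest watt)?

Energy = £1.68 ÷ £0.30/kWh = 5.6 kWh
Runtime = 1 h/day × 28 days = 28 h
Power = 5.6 kWh ÷ 28 h = 0.2 kW = 200 W

200 W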